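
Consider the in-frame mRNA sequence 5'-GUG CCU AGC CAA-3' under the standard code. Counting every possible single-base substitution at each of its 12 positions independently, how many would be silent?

8

Codon 1 (GUG, Val): 3 synonymous substitutions.
Codon 2 (CCU, Pro): 3 synonymous substitutions.
Codon 3 (AGC, Ser): 1 synonymous substitution.
Codon 4 (CAA, Gln): 1 synonymous substitution.
Total: 3 + 3 + 1 + 1 = 8.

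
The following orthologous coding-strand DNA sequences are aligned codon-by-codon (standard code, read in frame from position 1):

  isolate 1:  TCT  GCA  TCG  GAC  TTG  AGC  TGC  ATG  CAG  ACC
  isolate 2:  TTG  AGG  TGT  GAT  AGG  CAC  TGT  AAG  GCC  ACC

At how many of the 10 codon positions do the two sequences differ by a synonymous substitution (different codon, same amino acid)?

2

Codon 1: TCT Ser / TTG Leu — nonsynonymous.
Codon 2: GCA Ala / AGG Arg — nonsynonymous.
Codon 3: TCG Ser / TGT Cys — nonsynonymous.
Codon 4: GAC Asp / GAT Asp — synonymous.
Codon 5: TTG Leu / AGG Arg — nonsynonymous.
Codon 6: AGC Ser / CAC His — nonsynonymous.
Codon 7: TGC Cys / TGT Cys — synonymous.
Codon 8: ATG Met / AAG Lys — nonsynonymous.
Codon 9: CAG Gln / GCC Ala — nonsynonymous.
Codon 10: ACC Thr / ACC Thr — identical.
Synonymous differences: 2.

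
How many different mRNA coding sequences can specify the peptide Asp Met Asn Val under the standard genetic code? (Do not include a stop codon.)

16

Asp: 2 codons.
Met: 1 codon.
Asn: 2 codons.
Val: 4 codons.
2 × 1 × 2 × 4 = 16.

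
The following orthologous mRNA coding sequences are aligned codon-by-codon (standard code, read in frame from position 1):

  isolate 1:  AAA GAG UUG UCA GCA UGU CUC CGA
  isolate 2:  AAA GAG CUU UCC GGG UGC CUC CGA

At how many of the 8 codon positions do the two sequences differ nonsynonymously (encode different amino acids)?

1

Codon 1: AAA Lys / AAA Lys — identical.
Codon 2: GAG Glu / GAG Glu — identical.
Codon 3: UUG Leu / CUU Leu — synonymous.
Codon 4: UCA Ser / UCC Ser — synonymous.
Codon 5: GCA Ala / GGG Gly — nonsynonymous.
Codon 6: UGU Cys / UGC Cys — synonymous.
Codon 7: CUC Leu / CUC Leu — identical.
Codon 8: CGA Arg / CGA Arg — identical.
Nonsynonymous differences: 1.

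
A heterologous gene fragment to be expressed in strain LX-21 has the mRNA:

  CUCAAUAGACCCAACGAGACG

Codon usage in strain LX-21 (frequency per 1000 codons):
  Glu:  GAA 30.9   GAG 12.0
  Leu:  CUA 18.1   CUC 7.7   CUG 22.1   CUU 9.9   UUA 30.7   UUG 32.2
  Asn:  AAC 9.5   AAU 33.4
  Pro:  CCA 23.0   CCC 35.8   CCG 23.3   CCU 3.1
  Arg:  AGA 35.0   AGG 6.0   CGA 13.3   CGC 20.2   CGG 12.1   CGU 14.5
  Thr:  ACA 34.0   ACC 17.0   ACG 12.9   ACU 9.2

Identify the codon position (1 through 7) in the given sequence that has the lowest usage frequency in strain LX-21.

1

Codon 1 CUC (Leu): 7.7 per 1000.
Codon 2 AAU (Asn): 33.4 per 1000.
Codon 3 AGA (Arg): 35.0 per 1000.
Codon 4 CCC (Pro): 35.8 per 1000.
Codon 5 AAC (Asn): 9.5 per 1000.
Codon 6 GAG (Glu): 12.0 per 1000.
Codon 7 ACG (Thr): 12.9 per 1000.
Lowest frequency is 7.7 at codon 1.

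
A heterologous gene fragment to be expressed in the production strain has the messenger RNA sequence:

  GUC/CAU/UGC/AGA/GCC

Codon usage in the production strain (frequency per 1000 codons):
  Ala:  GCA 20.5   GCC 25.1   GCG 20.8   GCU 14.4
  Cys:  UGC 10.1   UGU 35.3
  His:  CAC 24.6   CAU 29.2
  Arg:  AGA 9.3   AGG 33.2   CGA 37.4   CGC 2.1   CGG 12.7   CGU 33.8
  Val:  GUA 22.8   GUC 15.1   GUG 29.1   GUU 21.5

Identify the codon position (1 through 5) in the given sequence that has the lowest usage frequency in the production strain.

Codon 1 GUC (Val): 15.1 per 1000.
Codon 2 CAU (His): 29.2 per 1000.
Codon 3 UGC (Cys): 10.1 per 1000.
Codon 4 AGA (Arg): 9.3 per 1000.
Codon 5 GCC (Ala): 25.1 per 1000.
Lowest frequency is 9.3 at codon 4.

4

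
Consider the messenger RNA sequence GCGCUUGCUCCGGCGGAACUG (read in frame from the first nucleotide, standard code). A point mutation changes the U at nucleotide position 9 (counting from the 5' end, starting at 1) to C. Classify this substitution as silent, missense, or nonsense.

silent

Position 9 falls in codon 3: GCU → Ala.
After the substitution the codon is GCC → Ala.
Both encode Ala, so the change is synonymous.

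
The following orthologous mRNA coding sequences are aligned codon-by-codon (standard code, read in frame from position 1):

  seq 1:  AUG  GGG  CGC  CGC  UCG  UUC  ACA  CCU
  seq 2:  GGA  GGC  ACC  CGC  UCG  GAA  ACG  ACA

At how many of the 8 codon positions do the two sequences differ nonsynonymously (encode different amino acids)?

4

Codon 1: AUG Met / GGA Gly — nonsynonymous.
Codon 2: GGG Gly / GGC Gly — synonymous.
Codon 3: CGC Arg / ACC Thr — nonsynonymous.
Codon 4: CGC Arg / CGC Arg — identical.
Codon 5: UCG Ser / UCG Ser — identical.
Codon 6: UUC Phe / GAA Glu — nonsynonymous.
Codon 7: ACA Thr / ACG Thr — synonymous.
Codon 8: CCU Pro / ACA Thr — nonsynonymous.
Nonsynonymous differences: 4.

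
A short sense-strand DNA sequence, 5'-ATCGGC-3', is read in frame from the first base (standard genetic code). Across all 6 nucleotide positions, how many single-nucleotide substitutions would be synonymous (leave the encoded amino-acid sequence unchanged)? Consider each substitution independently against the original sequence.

5

Codon 1 (ATC, Ile): 2 synonymous substitutions.
Codon 2 (GGC, Gly): 3 synonymous substitutions.
Total: 2 + 3 = 5.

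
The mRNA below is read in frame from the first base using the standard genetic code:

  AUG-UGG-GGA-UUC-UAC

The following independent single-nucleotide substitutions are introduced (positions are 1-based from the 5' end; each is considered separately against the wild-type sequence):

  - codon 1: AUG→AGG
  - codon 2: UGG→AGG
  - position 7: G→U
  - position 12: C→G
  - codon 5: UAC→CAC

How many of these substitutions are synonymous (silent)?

0

Codon 1: AUG (Met) → AGG (Arg) — missense.
Codon 2: UGG (Trp) → AGG (Arg) — missense.
Codon 3: GGA (Gly) → UGA (Stop) — nonsense.
Codon 4: UUC (Phe) → UUG (Leu) — missense.
Codon 5: UAC (Tyr) → CAC (His) — missense.
Synonymous: 0 of 5.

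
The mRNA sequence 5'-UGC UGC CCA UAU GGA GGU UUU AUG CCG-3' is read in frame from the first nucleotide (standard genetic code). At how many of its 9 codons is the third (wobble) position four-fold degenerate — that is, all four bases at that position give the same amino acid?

Codon 1 UGC (Cys): third position 2-fold.
Codon 2 UGC (Cys): third position 2-fold.
Codon 3 CCA (Pro): third position 4-fold.
Codon 4 UAU (Tyr): third position 2-fold.
Codon 5 GGA (Gly): third position 4-fold.
Codon 6 GGU (Gly): third position 4-fold.
Codon 7 UUU (Phe): third position 2-fold.
Codon 8 AUG (Met): third position 1-fold.
Codon 9 CCG (Pro): third position 4-fold.
Four-fold degenerate third positions: 4.

4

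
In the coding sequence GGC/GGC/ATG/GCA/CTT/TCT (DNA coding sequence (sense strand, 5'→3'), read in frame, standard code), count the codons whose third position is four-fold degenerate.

5

Codon 1 GGC (Gly): third position 4-fold.
Codon 2 GGC (Gly): third position 4-fold.
Codon 3 ATG (Met): third position 1-fold.
Codon 4 GCA (Ala): third position 4-fold.
Codon 5 CTT (Leu): third position 4-fold.
Codon 6 TCT (Ser): third position 4-fold.
Four-fold degenerate third positions: 5.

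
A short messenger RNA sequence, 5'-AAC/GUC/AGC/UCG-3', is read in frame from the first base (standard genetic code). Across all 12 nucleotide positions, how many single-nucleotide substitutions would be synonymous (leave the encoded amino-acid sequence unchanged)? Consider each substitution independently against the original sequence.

8

Codon 1 (AAC, Asn): 1 synonymous substitution.
Codon 2 (GUC, Val): 3 synonymous substitutions.
Codon 3 (AGC, Ser): 1 synonymous substitution.
Codon 4 (UCG, Ser): 3 synonymous substitutions.
Total: 1 + 3 + 1 + 3 = 8.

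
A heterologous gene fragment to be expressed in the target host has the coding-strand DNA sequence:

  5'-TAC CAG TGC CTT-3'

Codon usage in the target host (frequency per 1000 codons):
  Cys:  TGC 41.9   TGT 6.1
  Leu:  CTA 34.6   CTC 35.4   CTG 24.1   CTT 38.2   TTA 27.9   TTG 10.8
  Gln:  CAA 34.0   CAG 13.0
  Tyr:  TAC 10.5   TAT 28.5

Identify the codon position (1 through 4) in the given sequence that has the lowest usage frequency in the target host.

Codon 1 TAC (Tyr): 10.5 per 1000.
Codon 2 CAG (Gln): 13.0 per 1000.
Codon 3 TGC (Cys): 41.9 per 1000.
Codon 4 CTT (Leu): 38.2 per 1000.
Lowest frequency is 10.5 at codon 1.

1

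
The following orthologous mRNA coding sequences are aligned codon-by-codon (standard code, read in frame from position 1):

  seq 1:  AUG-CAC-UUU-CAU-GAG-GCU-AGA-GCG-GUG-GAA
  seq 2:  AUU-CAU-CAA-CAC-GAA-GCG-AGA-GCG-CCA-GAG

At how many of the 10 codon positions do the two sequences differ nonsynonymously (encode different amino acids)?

Codon 1: AUG Met / AUU Ile — nonsynonymous.
Codon 2: CAC His / CAU His — synonymous.
Codon 3: UUU Phe / CAA Gln — nonsynonymous.
Codon 4: CAU His / CAC His — synonymous.
Codon 5: GAG Glu / GAA Glu — synonymous.
Codon 6: GCU Ala / GCG Ala — synonymous.
Codon 7: AGA Arg / AGA Arg — identical.
Codon 8: GCG Ala / GCG Ala — identical.
Codon 9: GUG Val / CCA Pro — nonsynonymous.
Codon 10: GAA Glu / GAG Glu — synonymous.
Nonsynonymous differences: 3.

3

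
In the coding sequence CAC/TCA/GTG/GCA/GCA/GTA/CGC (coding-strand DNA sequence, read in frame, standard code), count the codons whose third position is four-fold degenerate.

6

Codon 1 CAC (His): third position 2-fold.
Codon 2 TCA (Ser): third position 4-fold.
Codon 3 GTG (Val): third position 4-fold.
Codon 4 GCA (Ala): third position 4-fold.
Codon 5 GCA (Ala): third position 4-fold.
Codon 6 GTA (Val): third position 4-fold.
Codon 7 CGC (Arg): third position 4-fold.
Four-fold degenerate third positions: 6.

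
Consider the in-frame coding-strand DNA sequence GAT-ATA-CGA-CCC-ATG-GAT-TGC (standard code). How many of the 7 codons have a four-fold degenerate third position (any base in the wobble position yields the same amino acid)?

2

Codon 1 GAT (Asp): third position 2-fold.
Codon 2 ATA (Ile): third position 3-fold.
Codon 3 CGA (Arg): third position 4-fold.
Codon 4 CCC (Pro): third position 4-fold.
Codon 5 ATG (Met): third position 1-fold.
Codon 6 GAT (Asp): third position 2-fold.
Codon 7 TGC (Cys): third position 2-fold.
Four-fold degenerate third positions: 2.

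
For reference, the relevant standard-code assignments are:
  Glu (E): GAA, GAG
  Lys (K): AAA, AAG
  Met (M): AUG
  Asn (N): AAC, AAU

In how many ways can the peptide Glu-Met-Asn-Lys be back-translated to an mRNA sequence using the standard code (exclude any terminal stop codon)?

8

Glu: 2 codons.
Met: 1 codon.
Asn: 2 codons.
Lys: 2 codons.
2 × 1 × 2 × 2 = 8.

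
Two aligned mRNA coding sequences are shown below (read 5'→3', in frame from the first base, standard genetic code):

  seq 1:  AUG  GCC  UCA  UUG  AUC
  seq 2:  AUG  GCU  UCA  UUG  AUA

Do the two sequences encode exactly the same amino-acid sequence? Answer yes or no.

yes

Codon 1: AUG Met / AUG Met — identical.
Codon 2: GCC Ala / GCU Ala — synonymous.
Codon 3: UCA Ser / UCA Ser — identical.
Codon 4: UUG Leu / UUG Leu — identical.
Codon 5: AUC Ile / AUA Ile — synonymous.
Nonsynonymous differences: 0 → same protein.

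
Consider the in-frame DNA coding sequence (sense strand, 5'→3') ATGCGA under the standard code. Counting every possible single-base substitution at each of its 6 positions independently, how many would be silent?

Codon 1 (ATG, Met): 0 synonymous substitutions.
Codon 2 (CGA, Arg): 4 synonymous substitutions.
Total: 0 + 4 = 4.

4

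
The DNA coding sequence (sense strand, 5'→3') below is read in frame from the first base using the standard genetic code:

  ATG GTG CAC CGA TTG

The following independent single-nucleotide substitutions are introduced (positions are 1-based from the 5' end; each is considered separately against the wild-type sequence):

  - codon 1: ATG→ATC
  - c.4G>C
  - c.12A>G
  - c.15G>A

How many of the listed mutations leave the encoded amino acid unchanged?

2

Codon 1: ATG (Met) → ATC (Ile) — missense.
Codon 2: GTG (Val) → CTG (Leu) — missense.
Codon 4: CGA (Arg) → CGG (Arg) — synonymous.
Codon 5: TTG (Leu) → TTA (Leu) — synonymous.
Synonymous: 2 of 4.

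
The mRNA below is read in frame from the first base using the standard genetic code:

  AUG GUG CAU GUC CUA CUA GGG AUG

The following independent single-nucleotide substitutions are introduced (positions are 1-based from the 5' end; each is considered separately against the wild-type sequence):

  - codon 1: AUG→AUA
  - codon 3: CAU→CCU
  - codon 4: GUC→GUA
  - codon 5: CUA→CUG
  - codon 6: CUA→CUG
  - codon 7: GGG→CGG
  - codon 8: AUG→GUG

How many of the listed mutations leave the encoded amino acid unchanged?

3

Codon 1: AUG (Met) → AUA (Ile) — missense.
Codon 3: CAU (His) → CCU (Pro) — missense.
Codon 4: GUC (Val) → GUA (Val) — synonymous.
Codon 5: CUA (Leu) → CUG (Leu) — synonymous.
Codon 6: CUA (Leu) → CUG (Leu) — synonymous.
Codon 7: GGG (Gly) → CGG (Arg) — missense.
Codon 8: AUG (Met) → GUG (Val) — missense.
Synonymous: 3 of 7.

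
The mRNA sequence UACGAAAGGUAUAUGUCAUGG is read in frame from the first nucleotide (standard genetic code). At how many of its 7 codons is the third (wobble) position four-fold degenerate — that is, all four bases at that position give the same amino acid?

1

Codon 1 UAC (Tyr): third position 2-fold.
Codon 2 GAA (Glu): third position 2-fold.
Codon 3 AGG (Arg): third position 2-fold.
Codon 4 UAU (Tyr): third position 2-fold.
Codon 5 AUG (Met): third position 1-fold.
Codon 6 UCA (Ser): third position 4-fold.
Codon 7 UGG (Trp): third position 1-fold.
Four-fold degenerate third positions: 1.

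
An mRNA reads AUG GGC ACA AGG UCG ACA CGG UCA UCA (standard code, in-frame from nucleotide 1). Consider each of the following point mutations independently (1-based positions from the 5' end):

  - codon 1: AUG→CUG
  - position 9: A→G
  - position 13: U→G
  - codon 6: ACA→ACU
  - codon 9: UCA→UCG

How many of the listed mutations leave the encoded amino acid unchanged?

Codon 1: AUG (Met) → CUG (Leu) — missense.
Codon 3: ACA (Thr) → ACG (Thr) — synonymous.
Codon 5: UCG (Ser) → GCG (Ala) — missense.
Codon 6: ACA (Thr) → ACU (Thr) — synonymous.
Codon 9: UCA (Ser) → UCG (Ser) — synonymous.
Synonymous: 3 of 5.

3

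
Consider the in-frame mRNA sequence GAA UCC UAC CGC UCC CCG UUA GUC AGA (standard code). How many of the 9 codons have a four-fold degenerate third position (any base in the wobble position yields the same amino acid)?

5

Codon 1 GAA (Glu): third position 2-fold.
Codon 2 UCC (Ser): third position 4-fold.
Codon 3 UAC (Tyr): third position 2-fold.
Codon 4 CGC (Arg): third position 4-fold.
Codon 5 UCC (Ser): third position 4-fold.
Codon 6 CCG (Pro): third position 4-fold.
Codon 7 UUA (Leu): third position 2-fold.
Codon 8 GUC (Val): third position 4-fold.
Codon 9 AGA (Arg): third position 2-fold.
Four-fold degenerate third positions: 5.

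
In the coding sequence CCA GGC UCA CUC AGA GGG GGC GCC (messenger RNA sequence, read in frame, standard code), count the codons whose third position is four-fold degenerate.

7

Codon 1 CCA (Pro): third position 4-fold.
Codon 2 GGC (Gly): third position 4-fold.
Codon 3 UCA (Ser): third position 4-fold.
Codon 4 CUC (Leu): third position 4-fold.
Codon 5 AGA (Arg): third position 2-fold.
Codon 6 GGG (Gly): third position 4-fold.
Codon 7 GGC (Gly): third position 4-fold.
Codon 8 GCC (Ala): third position 4-fold.
Four-fold degenerate third positions: 7.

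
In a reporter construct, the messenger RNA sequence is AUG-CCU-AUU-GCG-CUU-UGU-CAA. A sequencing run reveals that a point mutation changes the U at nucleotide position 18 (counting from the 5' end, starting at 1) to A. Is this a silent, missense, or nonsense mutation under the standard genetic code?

nonsense

Position 18 falls in codon 6: UGU → Cys.
After the substitution the codon is UGA → Stop.
The new codon is a stop codon, so this is a nonsense mutation.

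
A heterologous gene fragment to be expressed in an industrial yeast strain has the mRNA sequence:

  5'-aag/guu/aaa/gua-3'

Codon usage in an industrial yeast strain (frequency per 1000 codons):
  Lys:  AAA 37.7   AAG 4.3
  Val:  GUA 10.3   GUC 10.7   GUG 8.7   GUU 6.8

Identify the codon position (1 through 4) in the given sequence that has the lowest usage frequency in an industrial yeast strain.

Codon 1 AAG (Lys): 4.3 per 1000.
Codon 2 GUU (Val): 6.8 per 1000.
Codon 3 AAA (Lys): 37.7 per 1000.
Codon 4 GUA (Val): 10.3 per 1000.
Lowest frequency is 4.3 at codon 1.

1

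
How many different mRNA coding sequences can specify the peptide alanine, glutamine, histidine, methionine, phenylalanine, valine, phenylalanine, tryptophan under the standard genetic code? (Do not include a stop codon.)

Ala: 4 codons.
Gln: 2 codons.
His: 2 codons.
Met: 1 codon.
Phe: 2 codons.
Val: 4 codons.
Phe: 2 codons.
Trp: 1 codon.
4 × 2 × 2 × 1 × 2 × 4 × 2 × 1 = 256.

256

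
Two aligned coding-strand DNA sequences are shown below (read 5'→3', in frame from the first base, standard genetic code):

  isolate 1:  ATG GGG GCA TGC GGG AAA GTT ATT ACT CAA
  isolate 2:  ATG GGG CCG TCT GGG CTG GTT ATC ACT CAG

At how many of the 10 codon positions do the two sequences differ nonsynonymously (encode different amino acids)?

3

Codon 1: ATG Met / ATG Met — identical.
Codon 2: GGG Gly / GGG Gly — identical.
Codon 3: GCA Ala / CCG Pro — nonsynonymous.
Codon 4: TGC Cys / TCT Ser — nonsynonymous.
Codon 5: GGG Gly / GGG Gly — identical.
Codon 6: AAA Lys / CTG Leu — nonsynonymous.
Codon 7: GTT Val / GTT Val — identical.
Codon 8: ATT Ile / ATC Ile — synonymous.
Codon 9: ACT Thr / ACT Thr — identical.
Codon 10: CAA Gln / CAG Gln — synonymous.
Nonsynonymous differences: 3.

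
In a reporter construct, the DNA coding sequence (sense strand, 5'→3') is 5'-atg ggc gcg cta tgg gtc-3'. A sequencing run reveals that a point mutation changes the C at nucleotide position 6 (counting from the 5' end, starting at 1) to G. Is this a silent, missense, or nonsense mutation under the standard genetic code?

Position 6 falls in codon 2: GGC → Gly.
After the substitution the codon is GGG → Gly.
Both encode Gly, so the change is synonymous.

silent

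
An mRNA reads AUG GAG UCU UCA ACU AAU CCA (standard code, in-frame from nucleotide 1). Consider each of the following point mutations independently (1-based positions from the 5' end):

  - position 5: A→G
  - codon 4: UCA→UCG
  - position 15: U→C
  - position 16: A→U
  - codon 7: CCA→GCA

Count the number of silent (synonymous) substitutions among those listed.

Codon 2: GAG (Glu) → GGG (Gly) — missense.
Codon 4: UCA (Ser) → UCG (Ser) — synonymous.
Codon 5: ACU (Thr) → ACC (Thr) — synonymous.
Codon 6: AAU (Asn) → UAU (Tyr) — missense.
Codon 7: CCA (Pro) → GCA (Ala) — missense.
Synonymous: 2 of 5.

2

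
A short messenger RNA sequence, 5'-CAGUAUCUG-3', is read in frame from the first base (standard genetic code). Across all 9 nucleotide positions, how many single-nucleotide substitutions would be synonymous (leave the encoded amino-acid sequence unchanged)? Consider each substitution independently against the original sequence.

6

Codon 1 (CAG, Gln): 1 synonymous substitution.
Codon 2 (UAU, Tyr): 1 synonymous substitution.
Codon 3 (CUG, Leu): 4 synonymous substitutions.
Total: 1 + 1 + 4 = 6.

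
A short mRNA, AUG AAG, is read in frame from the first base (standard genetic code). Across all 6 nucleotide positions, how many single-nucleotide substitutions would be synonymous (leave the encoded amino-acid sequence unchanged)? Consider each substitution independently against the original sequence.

Codon 1 (AUG, Met): 0 synonymous substitutions.
Codon 2 (AAG, Lys): 1 synonymous substitution.
Total: 0 + 1 = 1.

1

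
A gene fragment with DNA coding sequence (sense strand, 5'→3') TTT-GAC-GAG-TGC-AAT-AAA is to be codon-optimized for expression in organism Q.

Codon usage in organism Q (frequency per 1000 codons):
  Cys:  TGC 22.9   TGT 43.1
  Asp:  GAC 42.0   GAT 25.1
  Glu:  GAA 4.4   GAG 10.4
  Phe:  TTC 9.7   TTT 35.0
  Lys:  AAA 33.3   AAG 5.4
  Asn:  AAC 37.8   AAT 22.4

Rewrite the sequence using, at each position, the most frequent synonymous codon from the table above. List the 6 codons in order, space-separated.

TTT GAC GAG TGT AAC AAA

Codon 1 (Phe): best is TTT at 35.0.
Codon 2 (Asp): best is GAC at 42.0.
Codon 3 (Glu): best is GAG at 10.4.
Codon 4 (Cys): best is TGT at 43.1.
Codon 5 (Asn): best is AAC at 37.8.
Codon 6 (Lys): best is AAA at 33.3.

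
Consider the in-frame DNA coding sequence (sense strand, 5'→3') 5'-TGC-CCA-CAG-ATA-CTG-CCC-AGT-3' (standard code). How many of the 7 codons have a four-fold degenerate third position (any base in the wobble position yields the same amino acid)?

Codon 1 TGC (Cys): third position 2-fold.
Codon 2 CCA (Pro): third position 4-fold.
Codon 3 CAG (Gln): third position 2-fold.
Codon 4 ATA (Ile): third position 3-fold.
Codon 5 CTG (Leu): third position 4-fold.
Codon 6 CCC (Pro): third position 4-fold.
Codon 7 AGT (Ser): third position 2-fold.
Four-fold degenerate third positions: 3.

3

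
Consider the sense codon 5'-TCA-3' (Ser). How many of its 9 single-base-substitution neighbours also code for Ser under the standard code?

3

Position 1: none → 0 synonymous.
Position 2: none → 0 synonymous.
Position 3: TCT, TCC, TCG → 3 synonymous.
Total: 0 + 0 + 3 = 3.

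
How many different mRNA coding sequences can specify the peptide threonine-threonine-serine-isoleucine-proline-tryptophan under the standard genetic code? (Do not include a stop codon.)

1152

Thr: 4 codons.
Thr: 4 codons.
Ser: 6 codons.
Ile: 3 codons.
Pro: 4 codons.
Trp: 1 codon.
4 × 4 × 6 × 3 × 4 × 1 = 1152.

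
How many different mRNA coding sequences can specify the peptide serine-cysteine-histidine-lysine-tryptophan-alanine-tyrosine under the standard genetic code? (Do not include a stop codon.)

384

Ser: 6 codons.
Cys: 2 codons.
His: 2 codons.
Lys: 2 codons.
Trp: 1 codon.
Ala: 4 codons.
Tyr: 2 codons.
6 × 2 × 2 × 2 × 1 × 4 × 2 = 384.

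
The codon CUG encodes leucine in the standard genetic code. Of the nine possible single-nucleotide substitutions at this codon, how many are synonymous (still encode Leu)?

4

Position 1: UUG → 1 synonymous.
Position 2: none → 0 synonymous.
Position 3: CUU, CUC, CUA → 3 synonymous.
Total: 1 + 0 + 3 = 4.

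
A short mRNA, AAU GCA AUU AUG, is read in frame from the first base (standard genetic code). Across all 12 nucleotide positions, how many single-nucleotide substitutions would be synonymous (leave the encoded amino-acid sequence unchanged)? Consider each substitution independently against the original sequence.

6

Codon 1 (AAU, Asn): 1 synonymous substitution.
Codon 2 (GCA, Ala): 3 synonymous substitutions.
Codon 3 (AUU, Ile): 2 synonymous substitutions.
Codon 4 (AUG, Met): 0 synonymous substitutions.
Total: 1 + 3 + 2 + 0 = 6.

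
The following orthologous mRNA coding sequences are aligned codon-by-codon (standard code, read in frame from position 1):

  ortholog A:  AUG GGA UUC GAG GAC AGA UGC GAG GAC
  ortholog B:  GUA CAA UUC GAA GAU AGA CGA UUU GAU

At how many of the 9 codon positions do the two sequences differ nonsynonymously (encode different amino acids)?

4

Codon 1: AUG Met / GUA Val — nonsynonymous.
Codon 2: GGA Gly / CAA Gln — nonsynonymous.
Codon 3: UUC Phe / UUC Phe — identical.
Codon 4: GAG Glu / GAA Glu — synonymous.
Codon 5: GAC Asp / GAU Asp — synonymous.
Codon 6: AGA Arg / AGA Arg — identical.
Codon 7: UGC Cys / CGA Arg — nonsynonymous.
Codon 8: GAG Glu / UUU Phe — nonsynonymous.
Codon 9: GAC Asp / GAU Asp — synonymous.
Nonsynonymous differences: 4.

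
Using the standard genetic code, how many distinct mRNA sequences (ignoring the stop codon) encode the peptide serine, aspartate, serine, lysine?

144

Ser: 6 codons.
Asp: 2 codons.
Ser: 6 codons.
Lys: 2 codons.
6 × 2 × 6 × 2 = 144.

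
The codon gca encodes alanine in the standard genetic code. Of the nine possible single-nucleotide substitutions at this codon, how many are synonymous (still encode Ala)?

3

Position 1: none → 0 synonymous.
Position 2: none → 0 synonymous.
Position 3: GCU, GCC, GCG → 3 synonymous.
Total: 0 + 0 + 3 = 3.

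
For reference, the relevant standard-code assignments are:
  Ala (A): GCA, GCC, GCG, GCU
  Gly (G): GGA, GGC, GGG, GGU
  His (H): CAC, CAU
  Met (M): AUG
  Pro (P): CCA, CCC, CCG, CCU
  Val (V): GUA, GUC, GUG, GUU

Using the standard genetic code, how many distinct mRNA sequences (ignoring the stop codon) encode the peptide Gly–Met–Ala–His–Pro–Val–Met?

512

Gly: 4 codons.
Met: 1 codon.
Ala: 4 codons.
His: 2 codons.
Pro: 4 codons.
Val: 4 codons.
Met: 1 codon.
4 × 1 × 4 × 2 × 4 × 4 × 1 = 512.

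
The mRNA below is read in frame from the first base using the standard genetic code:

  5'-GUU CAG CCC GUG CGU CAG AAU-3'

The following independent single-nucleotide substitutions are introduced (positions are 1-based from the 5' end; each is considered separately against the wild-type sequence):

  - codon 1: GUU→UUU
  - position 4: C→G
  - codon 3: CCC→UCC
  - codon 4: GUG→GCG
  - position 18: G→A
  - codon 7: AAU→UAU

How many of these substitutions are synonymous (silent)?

Codon 1: GUU (Val) → UUU (Phe) — missense.
Codon 2: CAG (Gln) → GAG (Glu) — missense.
Codon 3: CCC (Pro) → UCC (Ser) — missense.
Codon 4: GUG (Val) → GCG (Ala) — missense.
Codon 6: CAG (Gln) → CAA (Gln) — synonymous.
Codon 7: AAU (Asn) → UAU (Tyr) — missense.
Synonymous: 1 of 6.

1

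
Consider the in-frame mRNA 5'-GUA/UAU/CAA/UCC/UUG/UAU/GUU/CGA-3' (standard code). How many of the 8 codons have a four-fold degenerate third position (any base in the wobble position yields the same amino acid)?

Codon 1 GUA (Val): third position 4-fold.
Codon 2 UAU (Tyr): third position 2-fold.
Codon 3 CAA (Gln): third position 2-fold.
Codon 4 UCC (Ser): third position 4-fold.
Codon 5 UUG (Leu): third position 2-fold.
Codon 6 UAU (Tyr): third position 2-fold.
Codon 7 GUU (Val): third position 4-fold.
Codon 8 CGA (Arg): third position 4-fold.
Four-fold degenerate third positions: 4.

4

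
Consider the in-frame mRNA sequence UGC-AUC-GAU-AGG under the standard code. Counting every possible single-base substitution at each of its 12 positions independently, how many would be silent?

Codon 1 (UGC, Cys): 1 synonymous substitution.
Codon 2 (AUC, Ile): 2 synonymous substitutions.
Codon 3 (GAU, Asp): 1 synonymous substitution.
Codon 4 (AGG, Arg): 2 synonymous substitutions.
Total: 1 + 2 + 1 + 2 = 6.

6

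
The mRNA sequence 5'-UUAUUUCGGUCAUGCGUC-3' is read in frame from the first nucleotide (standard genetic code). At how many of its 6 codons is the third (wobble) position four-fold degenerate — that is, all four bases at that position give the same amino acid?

3

Codon 1 UUA (Leu): third position 2-fold.
Codon 2 UUU (Phe): third position 2-fold.
Codon 3 CGG (Arg): third position 4-fold.
Codon 4 UCA (Ser): third position 4-fold.
Codon 5 UGC (Cys): third position 2-fold.
Codon 6 GUC (Val): third position 4-fold.
Four-fold degenerate third positions: 3.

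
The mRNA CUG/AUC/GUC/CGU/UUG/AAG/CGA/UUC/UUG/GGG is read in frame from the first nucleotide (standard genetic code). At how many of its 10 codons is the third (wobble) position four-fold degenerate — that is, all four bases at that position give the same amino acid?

Codon 1 CUG (Leu): third position 4-fold.
Codon 2 AUC (Ile): third position 3-fold.
Codon 3 GUC (Val): third position 4-fold.
Codon 4 CGU (Arg): third position 4-fold.
Codon 5 UUG (Leu): third position 2-fold.
Codon 6 AAG (Lys): third position 2-fold.
Codon 7 CGA (Arg): third position 4-fold.
Codon 8 UUC (Phe): third position 2-fold.
Codon 9 UUG (Leu): third position 2-fold.
Codon 10 GGG (Gly): third position 4-fold.
Four-fold degenerate third positions: 5.

5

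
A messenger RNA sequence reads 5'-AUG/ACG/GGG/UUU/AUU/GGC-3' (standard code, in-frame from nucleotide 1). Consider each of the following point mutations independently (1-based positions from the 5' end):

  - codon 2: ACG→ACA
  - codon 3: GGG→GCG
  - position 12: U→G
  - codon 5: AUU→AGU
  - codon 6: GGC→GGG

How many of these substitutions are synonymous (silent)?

Codon 2: ACG (Thr) → ACA (Thr) — synonymous.
Codon 3: GGG (Gly) → GCG (Ala) — missense.
Codon 4: UUU (Phe) → UUG (Leu) — missense.
Codon 5: AUU (Ile) → AGU (Ser) — missense.
Codon 6: GGC (Gly) → GGG (Gly) — synonymous.
Synonymous: 2 of 5.

2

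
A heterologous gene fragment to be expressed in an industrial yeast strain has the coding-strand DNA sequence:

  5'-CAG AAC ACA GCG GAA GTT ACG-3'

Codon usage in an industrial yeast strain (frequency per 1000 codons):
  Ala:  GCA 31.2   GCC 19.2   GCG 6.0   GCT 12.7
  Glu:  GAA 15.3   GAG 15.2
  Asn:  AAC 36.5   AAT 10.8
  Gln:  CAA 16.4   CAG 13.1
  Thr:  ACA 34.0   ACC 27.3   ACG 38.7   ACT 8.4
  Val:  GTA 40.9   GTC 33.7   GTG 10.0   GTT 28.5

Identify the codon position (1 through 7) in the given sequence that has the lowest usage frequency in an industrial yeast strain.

Codon 1 CAG (Gln): 13.1 per 1000.
Codon 2 AAC (Asn): 36.5 per 1000.
Codon 3 ACA (Thr): 34.0 per 1000.
Codon 4 GCG (Ala): 6.0 per 1000.
Codon 5 GAA (Glu): 15.3 per 1000.
Codon 6 GTT (Val): 28.5 per 1000.
Codon 7 ACG (Thr): 38.7 per 1000.
Lowest frequency is 6.0 at codon 4.

4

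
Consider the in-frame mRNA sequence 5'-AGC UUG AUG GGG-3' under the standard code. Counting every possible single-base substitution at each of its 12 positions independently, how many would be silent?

6

Codon 1 (AGC, Ser): 1 synonymous substitution.
Codon 2 (UUG, Leu): 2 synonymous substitutions.
Codon 3 (AUG, Met): 0 synonymous substitutions.
Codon 4 (GGG, Gly): 3 synonymous substitutions.
Total: 1 + 2 + 0 + 3 = 6.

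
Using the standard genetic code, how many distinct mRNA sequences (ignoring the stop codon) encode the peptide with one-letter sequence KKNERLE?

1152

Lys: 2 codons.
Lys: 2 codons.
Asn: 2 codons.
Glu: 2 codons.
Arg: 6 codons.
Leu: 6 codons.
Glu: 2 codons.
2 × 2 × 2 × 2 × 6 × 6 × 2 = 1152.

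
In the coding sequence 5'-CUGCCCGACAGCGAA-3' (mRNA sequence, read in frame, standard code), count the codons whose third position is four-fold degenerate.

Codon 1 CUG (Leu): third position 4-fold.
Codon 2 CCC (Pro): third position 4-fold.
Codon 3 GAC (Asp): third position 2-fold.
Codon 4 AGC (Ser): third position 2-fold.
Codon 5 GAA (Glu): third position 2-fold.
Four-fold degenerate third positions: 2.

2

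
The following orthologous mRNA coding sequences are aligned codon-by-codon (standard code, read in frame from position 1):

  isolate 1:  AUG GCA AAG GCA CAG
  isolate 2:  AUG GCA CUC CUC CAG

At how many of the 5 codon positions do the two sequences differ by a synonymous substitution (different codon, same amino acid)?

0

Codon 1: AUG Met / AUG Met — identical.
Codon 2: GCA Ala / GCA Ala — identical.
Codon 3: AAG Lys / CUC Leu — nonsynonymous.
Codon 4: GCA Ala / CUC Leu — nonsynonymous.
Codon 5: CAG Gln / CAG Gln — identical.
Synonymous differences: 0.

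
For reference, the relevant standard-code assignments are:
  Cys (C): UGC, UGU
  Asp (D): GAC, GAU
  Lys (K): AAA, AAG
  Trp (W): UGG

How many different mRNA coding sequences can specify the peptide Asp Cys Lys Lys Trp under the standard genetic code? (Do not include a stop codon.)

16

Asp: 2 codons.
Cys: 2 codons.
Lys: 2 codons.
Lys: 2 codons.
Trp: 1 codon.
2 × 2 × 2 × 2 × 1 = 16.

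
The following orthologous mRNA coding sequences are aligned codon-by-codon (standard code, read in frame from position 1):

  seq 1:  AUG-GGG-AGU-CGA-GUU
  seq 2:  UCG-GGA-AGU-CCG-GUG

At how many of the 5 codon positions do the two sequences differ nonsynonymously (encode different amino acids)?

Codon 1: AUG Met / UCG Ser — nonsynonymous.
Codon 2: GGG Gly / GGA Gly — synonymous.
Codon 3: AGU Ser / AGU Ser — identical.
Codon 4: CGA Arg / CCG Pro — nonsynonymous.
Codon 5: GUU Val / GUG Val — synonymous.
Nonsynonymous differences: 2.

2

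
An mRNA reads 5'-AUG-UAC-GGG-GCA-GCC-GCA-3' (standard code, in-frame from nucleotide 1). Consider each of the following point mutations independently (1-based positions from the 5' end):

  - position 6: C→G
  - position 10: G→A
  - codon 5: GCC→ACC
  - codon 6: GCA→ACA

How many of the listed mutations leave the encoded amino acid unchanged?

0

Codon 2: UAC (Tyr) → UAG (Stop) — nonsense.
Codon 4: GCA (Ala) → ACA (Thr) — missense.
Codon 5: GCC (Ala) → ACC (Thr) — missense.
Codon 6: GCA (Ala) → ACA (Thr) — missense.
Synonymous: 0 of 4.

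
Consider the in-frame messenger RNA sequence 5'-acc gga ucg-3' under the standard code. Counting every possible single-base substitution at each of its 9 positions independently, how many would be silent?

9

Codon 1 (ACC, Thr): 3 synonymous substitutions.
Codon 2 (GGA, Gly): 3 synonymous substitutions.
Codon 3 (UCG, Ser): 3 synonymous substitutions.
Total: 3 + 3 + 3 = 9.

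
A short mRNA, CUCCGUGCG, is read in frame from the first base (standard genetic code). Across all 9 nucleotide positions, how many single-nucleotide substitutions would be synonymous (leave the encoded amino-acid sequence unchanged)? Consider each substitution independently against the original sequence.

Codon 1 (CUC, Leu): 3 synonymous substitutions.
Codon 2 (CGU, Arg): 3 synonymous substitutions.
Codon 3 (GCG, Ala): 3 synonymous substitutions.
Total: 3 + 3 + 3 = 9.

9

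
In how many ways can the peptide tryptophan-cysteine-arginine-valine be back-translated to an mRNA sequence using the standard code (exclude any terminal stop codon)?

48

Trp: 1 codon.
Cys: 2 codons.
Arg: 6 codons.
Val: 4 codons.
1 × 2 × 6 × 4 = 48.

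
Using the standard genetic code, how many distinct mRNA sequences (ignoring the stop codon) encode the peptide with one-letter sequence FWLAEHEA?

Phe: 2 codons.
Trp: 1 codon.
Leu: 6 codons.
Ala: 4 codons.
Glu: 2 codons.
His: 2 codons.
Glu: 2 codons.
Ala: 4 codons.
2 × 1 × 6 × 4 × 2 × 2 × 2 × 4 = 1536.

1536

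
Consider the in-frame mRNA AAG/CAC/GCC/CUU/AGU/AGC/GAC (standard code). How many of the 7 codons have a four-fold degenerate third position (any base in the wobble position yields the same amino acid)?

2

Codon 1 AAG (Lys): third position 2-fold.
Codon 2 CAC (His): third position 2-fold.
Codon 3 GCC (Ala): third position 4-fold.
Codon 4 CUU (Leu): third position 4-fold.
Codon 5 AGU (Ser): third position 2-fold.
Codon 6 AGC (Ser): third position 2-fold.
Codon 7 GAC (Asp): third position 2-fold.
Four-fold degenerate third positions: 2.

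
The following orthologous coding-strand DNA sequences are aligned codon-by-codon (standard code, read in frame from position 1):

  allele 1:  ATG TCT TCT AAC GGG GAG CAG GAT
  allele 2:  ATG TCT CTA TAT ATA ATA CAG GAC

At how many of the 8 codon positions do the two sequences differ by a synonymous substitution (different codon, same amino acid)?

1

Codon 1: ATG Met / ATG Met — identical.
Codon 2: TCT Ser / TCT Ser — identical.
Codon 3: TCT Ser / CTA Leu — nonsynonymous.
Codon 4: AAC Asn / TAT Tyr — nonsynonymous.
Codon 5: GGG Gly / ATA Ile — nonsynonymous.
Codon 6: GAG Glu / ATA Ile — nonsynonymous.
Codon 7: CAG Gln / CAG Gln — identical.
Codon 8: GAT Asp / GAC Asp — synonymous.
Synonymous differences: 1.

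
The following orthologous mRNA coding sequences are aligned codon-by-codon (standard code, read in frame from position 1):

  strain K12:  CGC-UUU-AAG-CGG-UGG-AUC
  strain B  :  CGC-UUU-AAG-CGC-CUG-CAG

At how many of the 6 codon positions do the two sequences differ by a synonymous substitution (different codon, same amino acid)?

1

Codon 1: CGC Arg / CGC Arg — identical.
Codon 2: UUU Phe / UUU Phe — identical.
Codon 3: AAG Lys / AAG Lys — identical.
Codon 4: CGG Arg / CGC Arg — synonymous.
Codon 5: UGG Trp / CUG Leu — nonsynonymous.
Codon 6: AUC Ile / CAG Gln — nonsynonymous.
Synonymous differences: 1.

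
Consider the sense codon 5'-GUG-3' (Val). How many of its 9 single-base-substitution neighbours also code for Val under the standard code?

Position 1: none → 0 synonymous.
Position 2: none → 0 synonymous.
Position 3: GUU, GUC, GUA → 3 synonymous.
Total: 0 + 0 + 3 = 3.

3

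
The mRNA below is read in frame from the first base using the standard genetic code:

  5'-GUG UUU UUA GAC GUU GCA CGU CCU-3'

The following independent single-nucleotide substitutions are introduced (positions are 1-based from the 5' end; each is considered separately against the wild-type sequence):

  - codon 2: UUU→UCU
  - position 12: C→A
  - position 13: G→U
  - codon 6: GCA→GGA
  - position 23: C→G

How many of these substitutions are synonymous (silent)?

0

Codon 2: UUU (Phe) → UCU (Ser) — missense.
Codon 4: GAC (Asp) → GAA (Glu) — missense.
Codon 5: GUU (Val) → UUU (Phe) — missense.
Codon 6: GCA (Ala) → GGA (Gly) — missense.
Codon 8: CCU (Pro) → CGU (Arg) — missense.
Synonymous: 0 of 5.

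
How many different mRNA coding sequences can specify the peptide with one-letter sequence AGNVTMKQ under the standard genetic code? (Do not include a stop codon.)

Ala: 4 codons.
Gly: 4 codons.
Asn: 2 codons.
Val: 4 codons.
Thr: 4 codons.
Met: 1 codon.
Lys: 2 codons.
Gln: 2 codons.
4 × 4 × 2 × 4 × 4 × 1 × 2 × 2 = 2048.

2048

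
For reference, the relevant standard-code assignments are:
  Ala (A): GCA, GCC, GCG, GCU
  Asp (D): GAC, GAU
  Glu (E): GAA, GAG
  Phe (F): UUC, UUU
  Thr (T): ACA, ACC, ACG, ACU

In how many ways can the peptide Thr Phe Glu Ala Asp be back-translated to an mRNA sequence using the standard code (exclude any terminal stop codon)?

Thr: 4 codons.
Phe: 2 codons.
Glu: 2 codons.
Ala: 4 codons.
Asp: 2 codons.
4 × 2 × 2 × 4 × 2 = 128.

128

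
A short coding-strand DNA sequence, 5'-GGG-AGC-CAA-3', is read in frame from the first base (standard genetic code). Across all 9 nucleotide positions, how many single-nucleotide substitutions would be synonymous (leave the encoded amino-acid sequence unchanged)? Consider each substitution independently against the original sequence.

Codon 1 (GGG, Gly): 3 synonymous substitutions.
Codon 2 (AGC, Ser): 1 synonymous substitution.
Codon 3 (CAA, Gln): 1 synonymous substitution.
Total: 3 + 1 + 1 = 5.

5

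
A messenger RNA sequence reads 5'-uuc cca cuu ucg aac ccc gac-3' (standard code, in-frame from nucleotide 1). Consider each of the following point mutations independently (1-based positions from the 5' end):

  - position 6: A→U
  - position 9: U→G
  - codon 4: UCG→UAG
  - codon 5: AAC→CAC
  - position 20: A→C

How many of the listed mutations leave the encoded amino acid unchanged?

2

Codon 2: CCA (Pro) → CCU (Pro) — synonymous.
Codon 3: CUU (Leu) → CUG (Leu) — synonymous.
Codon 4: UCG (Ser) → UAG (Stop) — nonsense.
Codon 5: AAC (Asn) → CAC (His) — missense.
Codon 7: GAC (Asp) → GCC (Ala) — missense.
Synonymous: 2 of 5.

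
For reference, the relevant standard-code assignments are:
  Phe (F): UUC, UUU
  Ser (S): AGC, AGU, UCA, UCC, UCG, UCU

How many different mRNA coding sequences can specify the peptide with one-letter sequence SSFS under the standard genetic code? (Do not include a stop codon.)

Ser: 6 codons.
Ser: 6 codons.
Phe: 2 codons.
Ser: 6 codons.
6 × 6 × 2 × 6 = 432.

432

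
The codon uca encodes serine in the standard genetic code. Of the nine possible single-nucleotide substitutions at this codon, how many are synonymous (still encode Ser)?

3

Position 1: none → 0 synonymous.
Position 2: none → 0 synonymous.
Position 3: UCU, UCC, UCG → 3 synonymous.
Total: 0 + 0 + 3 = 3.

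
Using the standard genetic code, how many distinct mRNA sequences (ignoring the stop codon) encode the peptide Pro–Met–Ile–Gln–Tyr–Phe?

Pro: 4 codons.
Met: 1 codon.
Ile: 3 codons.
Gln: 2 codons.
Tyr: 2 codons.
Phe: 2 codons.
4 × 1 × 3 × 2 × 2 × 2 = 96.

96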